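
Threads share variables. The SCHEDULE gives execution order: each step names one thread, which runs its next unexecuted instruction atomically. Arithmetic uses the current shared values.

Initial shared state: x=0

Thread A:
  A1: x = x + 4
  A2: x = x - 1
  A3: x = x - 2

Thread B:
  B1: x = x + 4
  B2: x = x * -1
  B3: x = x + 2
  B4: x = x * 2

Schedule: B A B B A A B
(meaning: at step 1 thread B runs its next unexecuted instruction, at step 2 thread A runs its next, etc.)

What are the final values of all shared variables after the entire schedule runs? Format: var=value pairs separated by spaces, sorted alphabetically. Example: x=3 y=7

Answer: x=-18

Derivation:
Step 1: thread B executes B1 (x = x + 4). Shared: x=4. PCs: A@0 B@1
Step 2: thread A executes A1 (x = x + 4). Shared: x=8. PCs: A@1 B@1
Step 3: thread B executes B2 (x = x * -1). Shared: x=-8. PCs: A@1 B@2
Step 4: thread B executes B3 (x = x + 2). Shared: x=-6. PCs: A@1 B@3
Step 5: thread A executes A2 (x = x - 1). Shared: x=-7. PCs: A@2 B@3
Step 6: thread A executes A3 (x = x - 2). Shared: x=-9. PCs: A@3 B@3
Step 7: thread B executes B4 (x = x * 2). Shared: x=-18. PCs: A@3 B@4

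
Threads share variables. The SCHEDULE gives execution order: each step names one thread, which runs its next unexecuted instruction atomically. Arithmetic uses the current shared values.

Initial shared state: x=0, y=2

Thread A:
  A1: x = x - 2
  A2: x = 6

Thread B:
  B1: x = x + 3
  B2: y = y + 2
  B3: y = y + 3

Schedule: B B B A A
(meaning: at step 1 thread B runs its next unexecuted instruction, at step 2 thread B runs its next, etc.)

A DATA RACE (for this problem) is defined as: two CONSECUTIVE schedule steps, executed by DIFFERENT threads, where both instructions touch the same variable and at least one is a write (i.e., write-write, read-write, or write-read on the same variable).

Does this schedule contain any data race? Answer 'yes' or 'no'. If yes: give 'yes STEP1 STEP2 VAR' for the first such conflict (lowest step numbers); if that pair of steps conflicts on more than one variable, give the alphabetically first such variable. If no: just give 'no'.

Steps 1,2: same thread (B). No race.
Steps 2,3: same thread (B). No race.
Steps 3,4: B(r=y,w=y) vs A(r=x,w=x). No conflict.
Steps 4,5: same thread (A). No race.

Answer: no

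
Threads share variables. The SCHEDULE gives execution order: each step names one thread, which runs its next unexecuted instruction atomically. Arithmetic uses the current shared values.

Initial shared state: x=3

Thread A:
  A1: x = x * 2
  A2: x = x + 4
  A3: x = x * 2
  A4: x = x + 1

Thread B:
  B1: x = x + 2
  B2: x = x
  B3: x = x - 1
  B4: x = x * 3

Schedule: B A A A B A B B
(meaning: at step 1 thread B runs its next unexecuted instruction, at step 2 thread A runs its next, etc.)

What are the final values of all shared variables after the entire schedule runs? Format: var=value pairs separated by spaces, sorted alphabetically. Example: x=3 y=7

Answer: x=84

Derivation:
Step 1: thread B executes B1 (x = x + 2). Shared: x=5. PCs: A@0 B@1
Step 2: thread A executes A1 (x = x * 2). Shared: x=10. PCs: A@1 B@1
Step 3: thread A executes A2 (x = x + 4). Shared: x=14. PCs: A@2 B@1
Step 4: thread A executes A3 (x = x * 2). Shared: x=28. PCs: A@3 B@1
Step 5: thread B executes B2 (x = x). Shared: x=28. PCs: A@3 B@2
Step 6: thread A executes A4 (x = x + 1). Shared: x=29. PCs: A@4 B@2
Step 7: thread B executes B3 (x = x - 1). Shared: x=28. PCs: A@4 B@3
Step 8: thread B executes B4 (x = x * 3). Shared: x=84. PCs: A@4 B@4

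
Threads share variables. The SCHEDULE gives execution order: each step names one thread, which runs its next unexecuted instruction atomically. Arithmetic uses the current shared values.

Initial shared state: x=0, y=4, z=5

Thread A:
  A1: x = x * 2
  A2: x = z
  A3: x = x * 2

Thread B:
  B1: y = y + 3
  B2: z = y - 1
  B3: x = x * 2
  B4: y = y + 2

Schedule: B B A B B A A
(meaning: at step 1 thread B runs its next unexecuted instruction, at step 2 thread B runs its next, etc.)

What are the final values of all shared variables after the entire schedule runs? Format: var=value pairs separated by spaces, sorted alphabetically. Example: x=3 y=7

Step 1: thread B executes B1 (y = y + 3). Shared: x=0 y=7 z=5. PCs: A@0 B@1
Step 2: thread B executes B2 (z = y - 1). Shared: x=0 y=7 z=6. PCs: A@0 B@2
Step 3: thread A executes A1 (x = x * 2). Shared: x=0 y=7 z=6. PCs: A@1 B@2
Step 4: thread B executes B3 (x = x * 2). Shared: x=0 y=7 z=6. PCs: A@1 B@3
Step 5: thread B executes B4 (y = y + 2). Shared: x=0 y=9 z=6. PCs: A@1 B@4
Step 6: thread A executes A2 (x = z). Shared: x=6 y=9 z=6. PCs: A@2 B@4
Step 7: thread A executes A3 (x = x * 2). Shared: x=12 y=9 z=6. PCs: A@3 B@4

Answer: x=12 y=9 z=6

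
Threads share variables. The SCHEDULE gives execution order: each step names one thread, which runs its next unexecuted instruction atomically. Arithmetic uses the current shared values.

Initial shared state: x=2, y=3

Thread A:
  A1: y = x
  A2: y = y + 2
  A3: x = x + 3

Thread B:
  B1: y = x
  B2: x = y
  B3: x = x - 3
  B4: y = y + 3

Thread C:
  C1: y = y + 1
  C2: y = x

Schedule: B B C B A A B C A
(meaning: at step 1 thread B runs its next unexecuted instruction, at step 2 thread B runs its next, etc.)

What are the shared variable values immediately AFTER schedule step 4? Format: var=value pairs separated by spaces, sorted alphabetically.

Step 1: thread B executes B1 (y = x). Shared: x=2 y=2. PCs: A@0 B@1 C@0
Step 2: thread B executes B2 (x = y). Shared: x=2 y=2. PCs: A@0 B@2 C@0
Step 3: thread C executes C1 (y = y + 1). Shared: x=2 y=3. PCs: A@0 B@2 C@1
Step 4: thread B executes B3 (x = x - 3). Shared: x=-1 y=3. PCs: A@0 B@3 C@1

Answer: x=-1 y=3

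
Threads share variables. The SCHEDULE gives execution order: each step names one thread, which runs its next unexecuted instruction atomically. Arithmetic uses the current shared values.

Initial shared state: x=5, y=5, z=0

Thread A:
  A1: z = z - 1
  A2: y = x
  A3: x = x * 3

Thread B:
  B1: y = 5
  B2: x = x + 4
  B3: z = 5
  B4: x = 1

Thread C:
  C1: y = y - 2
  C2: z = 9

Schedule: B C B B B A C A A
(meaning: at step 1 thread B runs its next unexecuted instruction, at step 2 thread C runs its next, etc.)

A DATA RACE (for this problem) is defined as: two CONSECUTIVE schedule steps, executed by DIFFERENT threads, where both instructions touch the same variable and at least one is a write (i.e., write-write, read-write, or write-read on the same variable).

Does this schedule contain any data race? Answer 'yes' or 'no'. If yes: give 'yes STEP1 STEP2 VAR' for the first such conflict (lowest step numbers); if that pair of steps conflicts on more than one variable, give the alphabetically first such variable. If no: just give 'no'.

Answer: yes 1 2 y

Derivation:
Steps 1,2: B(y = 5) vs C(y = y - 2). RACE on y (W-W).
Steps 2,3: C(r=y,w=y) vs B(r=x,w=x). No conflict.
Steps 3,4: same thread (B). No race.
Steps 4,5: same thread (B). No race.
Steps 5,6: B(r=-,w=x) vs A(r=z,w=z). No conflict.
Steps 6,7: A(z = z - 1) vs C(z = 9). RACE on z (W-W).
Steps 7,8: C(r=-,w=z) vs A(r=x,w=y). No conflict.
Steps 8,9: same thread (A). No race.
First conflict at steps 1,2.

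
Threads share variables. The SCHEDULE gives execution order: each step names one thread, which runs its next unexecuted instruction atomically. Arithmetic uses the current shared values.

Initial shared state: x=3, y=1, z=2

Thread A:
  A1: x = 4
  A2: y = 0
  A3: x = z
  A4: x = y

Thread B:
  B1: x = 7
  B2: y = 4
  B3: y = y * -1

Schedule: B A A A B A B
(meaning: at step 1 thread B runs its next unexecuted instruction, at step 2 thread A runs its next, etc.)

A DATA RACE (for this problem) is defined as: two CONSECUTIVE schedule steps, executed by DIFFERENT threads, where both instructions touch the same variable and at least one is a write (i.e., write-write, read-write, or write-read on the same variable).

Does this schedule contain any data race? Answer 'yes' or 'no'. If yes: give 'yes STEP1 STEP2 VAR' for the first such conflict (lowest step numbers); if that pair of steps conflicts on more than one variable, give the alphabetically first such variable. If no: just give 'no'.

Steps 1,2: B(x = 7) vs A(x = 4). RACE on x (W-W).
Steps 2,3: same thread (A). No race.
Steps 3,4: same thread (A). No race.
Steps 4,5: A(r=z,w=x) vs B(r=-,w=y). No conflict.
Steps 5,6: B(y = 4) vs A(x = y). RACE on y (W-R).
Steps 6,7: A(x = y) vs B(y = y * -1). RACE on y (R-W).
First conflict at steps 1,2.

Answer: yes 1 2 x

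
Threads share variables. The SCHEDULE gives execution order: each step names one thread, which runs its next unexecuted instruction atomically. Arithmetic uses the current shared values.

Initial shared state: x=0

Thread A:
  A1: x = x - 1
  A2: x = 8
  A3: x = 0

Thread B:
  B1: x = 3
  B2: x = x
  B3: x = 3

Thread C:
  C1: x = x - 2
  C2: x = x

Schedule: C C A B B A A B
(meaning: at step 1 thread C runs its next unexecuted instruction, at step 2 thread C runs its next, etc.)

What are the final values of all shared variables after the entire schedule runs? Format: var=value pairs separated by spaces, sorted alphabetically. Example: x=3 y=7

Answer: x=3

Derivation:
Step 1: thread C executes C1 (x = x - 2). Shared: x=-2. PCs: A@0 B@0 C@1
Step 2: thread C executes C2 (x = x). Shared: x=-2. PCs: A@0 B@0 C@2
Step 3: thread A executes A1 (x = x - 1). Shared: x=-3. PCs: A@1 B@0 C@2
Step 4: thread B executes B1 (x = 3). Shared: x=3. PCs: A@1 B@1 C@2
Step 5: thread B executes B2 (x = x). Shared: x=3. PCs: A@1 B@2 C@2
Step 6: thread A executes A2 (x = 8). Shared: x=8. PCs: A@2 B@2 C@2
Step 7: thread A executes A3 (x = 0). Shared: x=0. PCs: A@3 B@2 C@2
Step 8: thread B executes B3 (x = 3). Shared: x=3. PCs: A@3 B@3 C@2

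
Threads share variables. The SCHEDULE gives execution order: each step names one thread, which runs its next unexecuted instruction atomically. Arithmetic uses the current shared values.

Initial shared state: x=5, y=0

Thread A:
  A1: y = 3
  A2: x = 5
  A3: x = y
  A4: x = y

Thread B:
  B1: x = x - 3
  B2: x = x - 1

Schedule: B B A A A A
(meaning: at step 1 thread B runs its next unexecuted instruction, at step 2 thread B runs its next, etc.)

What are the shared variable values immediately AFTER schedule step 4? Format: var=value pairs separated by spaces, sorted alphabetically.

Step 1: thread B executes B1 (x = x - 3). Shared: x=2 y=0. PCs: A@0 B@1
Step 2: thread B executes B2 (x = x - 1). Shared: x=1 y=0. PCs: A@0 B@2
Step 3: thread A executes A1 (y = 3). Shared: x=1 y=3. PCs: A@1 B@2
Step 4: thread A executes A2 (x = 5). Shared: x=5 y=3. PCs: A@2 B@2

Answer: x=5 y=3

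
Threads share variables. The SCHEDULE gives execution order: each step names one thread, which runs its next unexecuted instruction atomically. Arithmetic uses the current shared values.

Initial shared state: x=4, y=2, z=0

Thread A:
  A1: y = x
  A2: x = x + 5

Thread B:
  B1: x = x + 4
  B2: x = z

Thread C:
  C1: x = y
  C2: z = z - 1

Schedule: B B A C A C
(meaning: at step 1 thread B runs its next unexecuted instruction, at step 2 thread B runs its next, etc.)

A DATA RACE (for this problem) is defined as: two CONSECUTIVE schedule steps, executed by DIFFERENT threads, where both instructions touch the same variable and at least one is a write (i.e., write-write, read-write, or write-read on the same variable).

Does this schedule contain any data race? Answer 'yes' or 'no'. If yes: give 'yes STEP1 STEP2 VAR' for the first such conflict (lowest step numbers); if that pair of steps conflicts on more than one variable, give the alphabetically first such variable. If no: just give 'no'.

Steps 1,2: same thread (B). No race.
Steps 2,3: B(x = z) vs A(y = x). RACE on x (W-R).
Steps 3,4: A(y = x) vs C(x = y). RACE on x (R-W), y (W-R). Multiple vars; alphabetically first is x.
Steps 4,5: C(x = y) vs A(x = x + 5). RACE on x (W-W).
Steps 5,6: A(r=x,w=x) vs C(r=z,w=z). No conflict.
First conflict at steps 2,3.

Answer: yes 2 3 x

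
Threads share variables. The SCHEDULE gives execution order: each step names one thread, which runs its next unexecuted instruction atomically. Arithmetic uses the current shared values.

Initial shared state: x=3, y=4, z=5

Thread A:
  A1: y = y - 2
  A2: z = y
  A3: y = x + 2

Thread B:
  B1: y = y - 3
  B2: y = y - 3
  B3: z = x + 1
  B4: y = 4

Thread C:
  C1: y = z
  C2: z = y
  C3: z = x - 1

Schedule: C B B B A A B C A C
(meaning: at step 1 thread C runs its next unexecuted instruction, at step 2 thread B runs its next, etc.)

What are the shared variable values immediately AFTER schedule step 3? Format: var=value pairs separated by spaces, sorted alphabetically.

Step 1: thread C executes C1 (y = z). Shared: x=3 y=5 z=5. PCs: A@0 B@0 C@1
Step 2: thread B executes B1 (y = y - 3). Shared: x=3 y=2 z=5. PCs: A@0 B@1 C@1
Step 3: thread B executes B2 (y = y - 3). Shared: x=3 y=-1 z=5. PCs: A@0 B@2 C@1

Answer: x=3 y=-1 z=5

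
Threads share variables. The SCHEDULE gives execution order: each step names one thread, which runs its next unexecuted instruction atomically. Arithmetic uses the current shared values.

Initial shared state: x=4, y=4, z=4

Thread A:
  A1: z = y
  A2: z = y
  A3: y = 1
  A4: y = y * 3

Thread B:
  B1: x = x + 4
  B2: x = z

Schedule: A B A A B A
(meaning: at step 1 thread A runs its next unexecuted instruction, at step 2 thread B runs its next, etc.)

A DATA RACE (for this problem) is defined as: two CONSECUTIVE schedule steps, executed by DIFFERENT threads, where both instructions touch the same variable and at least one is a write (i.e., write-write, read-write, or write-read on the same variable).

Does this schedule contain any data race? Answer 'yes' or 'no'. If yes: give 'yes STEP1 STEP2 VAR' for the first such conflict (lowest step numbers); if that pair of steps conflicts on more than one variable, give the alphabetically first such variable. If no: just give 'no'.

Steps 1,2: A(r=y,w=z) vs B(r=x,w=x). No conflict.
Steps 2,3: B(r=x,w=x) vs A(r=y,w=z). No conflict.
Steps 3,4: same thread (A). No race.
Steps 4,5: A(r=-,w=y) vs B(r=z,w=x). No conflict.
Steps 5,6: B(r=z,w=x) vs A(r=y,w=y). No conflict.

Answer: no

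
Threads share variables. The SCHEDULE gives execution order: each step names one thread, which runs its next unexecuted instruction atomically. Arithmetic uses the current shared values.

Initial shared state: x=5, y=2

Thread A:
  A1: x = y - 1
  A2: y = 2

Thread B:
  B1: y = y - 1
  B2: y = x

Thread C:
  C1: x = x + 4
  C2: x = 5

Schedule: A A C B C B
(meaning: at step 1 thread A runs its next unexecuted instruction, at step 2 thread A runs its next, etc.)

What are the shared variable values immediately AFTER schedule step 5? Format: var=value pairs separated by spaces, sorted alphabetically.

Step 1: thread A executes A1 (x = y - 1). Shared: x=1 y=2. PCs: A@1 B@0 C@0
Step 2: thread A executes A2 (y = 2). Shared: x=1 y=2. PCs: A@2 B@0 C@0
Step 3: thread C executes C1 (x = x + 4). Shared: x=5 y=2. PCs: A@2 B@0 C@1
Step 4: thread B executes B1 (y = y - 1). Shared: x=5 y=1. PCs: A@2 B@1 C@1
Step 5: thread C executes C2 (x = 5). Shared: x=5 y=1. PCs: A@2 B@1 C@2

Answer: x=5 y=1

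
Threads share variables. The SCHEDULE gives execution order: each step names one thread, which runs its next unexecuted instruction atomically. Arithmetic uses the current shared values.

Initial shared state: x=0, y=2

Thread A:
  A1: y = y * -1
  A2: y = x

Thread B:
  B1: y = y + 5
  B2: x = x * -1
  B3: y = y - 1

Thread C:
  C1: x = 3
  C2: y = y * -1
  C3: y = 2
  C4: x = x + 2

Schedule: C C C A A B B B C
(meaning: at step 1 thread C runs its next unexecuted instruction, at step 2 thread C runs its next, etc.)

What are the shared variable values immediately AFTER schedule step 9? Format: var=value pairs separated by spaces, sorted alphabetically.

Step 1: thread C executes C1 (x = 3). Shared: x=3 y=2. PCs: A@0 B@0 C@1
Step 2: thread C executes C2 (y = y * -1). Shared: x=3 y=-2. PCs: A@0 B@0 C@2
Step 3: thread C executes C3 (y = 2). Shared: x=3 y=2. PCs: A@0 B@0 C@3
Step 4: thread A executes A1 (y = y * -1). Shared: x=3 y=-2. PCs: A@1 B@0 C@3
Step 5: thread A executes A2 (y = x). Shared: x=3 y=3. PCs: A@2 B@0 C@3
Step 6: thread B executes B1 (y = y + 5). Shared: x=3 y=8. PCs: A@2 B@1 C@3
Step 7: thread B executes B2 (x = x * -1). Shared: x=-3 y=8. PCs: A@2 B@2 C@3
Step 8: thread B executes B3 (y = y - 1). Shared: x=-3 y=7. PCs: A@2 B@3 C@3
Step 9: thread C executes C4 (x = x + 2). Shared: x=-1 y=7. PCs: A@2 B@3 C@4

Answer: x=-1 y=7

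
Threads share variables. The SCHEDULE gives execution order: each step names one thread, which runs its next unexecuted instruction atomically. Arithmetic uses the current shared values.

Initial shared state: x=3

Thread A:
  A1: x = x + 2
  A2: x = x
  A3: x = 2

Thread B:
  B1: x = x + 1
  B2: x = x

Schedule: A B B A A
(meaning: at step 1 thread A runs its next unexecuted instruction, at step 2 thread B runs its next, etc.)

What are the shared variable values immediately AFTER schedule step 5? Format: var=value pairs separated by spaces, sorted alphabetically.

Step 1: thread A executes A1 (x = x + 2). Shared: x=5. PCs: A@1 B@0
Step 2: thread B executes B1 (x = x + 1). Shared: x=6. PCs: A@1 B@1
Step 3: thread B executes B2 (x = x). Shared: x=6. PCs: A@1 B@2
Step 4: thread A executes A2 (x = x). Shared: x=6. PCs: A@2 B@2
Step 5: thread A executes A3 (x = 2). Shared: x=2. PCs: A@3 B@2

Answer: x=2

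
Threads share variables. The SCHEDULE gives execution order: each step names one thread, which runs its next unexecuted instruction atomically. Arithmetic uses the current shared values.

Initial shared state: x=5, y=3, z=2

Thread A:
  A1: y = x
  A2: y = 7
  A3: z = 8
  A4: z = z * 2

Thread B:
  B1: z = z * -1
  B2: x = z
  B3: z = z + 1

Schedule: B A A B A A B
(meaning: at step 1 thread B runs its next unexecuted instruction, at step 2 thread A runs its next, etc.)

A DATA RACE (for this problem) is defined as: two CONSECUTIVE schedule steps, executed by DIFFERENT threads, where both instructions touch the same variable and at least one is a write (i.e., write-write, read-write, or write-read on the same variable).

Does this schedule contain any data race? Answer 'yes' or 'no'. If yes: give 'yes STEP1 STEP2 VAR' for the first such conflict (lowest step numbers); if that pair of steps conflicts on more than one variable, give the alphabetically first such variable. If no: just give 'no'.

Steps 1,2: B(r=z,w=z) vs A(r=x,w=y). No conflict.
Steps 2,3: same thread (A). No race.
Steps 3,4: A(r=-,w=y) vs B(r=z,w=x). No conflict.
Steps 4,5: B(x = z) vs A(z = 8). RACE on z (R-W).
Steps 5,6: same thread (A). No race.
Steps 6,7: A(z = z * 2) vs B(z = z + 1). RACE on z (W-W).
First conflict at steps 4,5.

Answer: yes 4 5 z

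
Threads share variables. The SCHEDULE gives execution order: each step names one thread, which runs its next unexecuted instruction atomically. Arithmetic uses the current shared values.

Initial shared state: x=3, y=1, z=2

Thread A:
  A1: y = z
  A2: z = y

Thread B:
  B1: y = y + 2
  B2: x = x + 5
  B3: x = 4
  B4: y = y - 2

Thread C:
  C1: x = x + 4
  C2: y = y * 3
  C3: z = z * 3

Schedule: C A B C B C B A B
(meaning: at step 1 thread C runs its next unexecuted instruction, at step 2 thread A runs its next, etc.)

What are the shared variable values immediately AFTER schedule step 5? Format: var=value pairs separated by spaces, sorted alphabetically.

Step 1: thread C executes C1 (x = x + 4). Shared: x=7 y=1 z=2. PCs: A@0 B@0 C@1
Step 2: thread A executes A1 (y = z). Shared: x=7 y=2 z=2. PCs: A@1 B@0 C@1
Step 3: thread B executes B1 (y = y + 2). Shared: x=7 y=4 z=2. PCs: A@1 B@1 C@1
Step 4: thread C executes C2 (y = y * 3). Shared: x=7 y=12 z=2. PCs: A@1 B@1 C@2
Step 5: thread B executes B2 (x = x + 5). Shared: x=12 y=12 z=2. PCs: A@1 B@2 C@2

Answer: x=12 y=12 z=2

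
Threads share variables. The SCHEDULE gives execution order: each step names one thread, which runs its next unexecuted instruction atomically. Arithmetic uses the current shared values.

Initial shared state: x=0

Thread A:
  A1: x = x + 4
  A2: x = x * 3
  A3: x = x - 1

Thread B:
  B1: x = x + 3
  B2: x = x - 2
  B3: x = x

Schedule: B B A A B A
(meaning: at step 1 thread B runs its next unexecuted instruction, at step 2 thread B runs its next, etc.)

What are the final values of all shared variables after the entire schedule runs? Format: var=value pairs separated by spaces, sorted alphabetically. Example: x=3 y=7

Step 1: thread B executes B1 (x = x + 3). Shared: x=3. PCs: A@0 B@1
Step 2: thread B executes B2 (x = x - 2). Shared: x=1. PCs: A@0 B@2
Step 3: thread A executes A1 (x = x + 4). Shared: x=5. PCs: A@1 B@2
Step 4: thread A executes A2 (x = x * 3). Shared: x=15. PCs: A@2 B@2
Step 5: thread B executes B3 (x = x). Shared: x=15. PCs: A@2 B@3
Step 6: thread A executes A3 (x = x - 1). Shared: x=14. PCs: A@3 B@3

Answer: x=14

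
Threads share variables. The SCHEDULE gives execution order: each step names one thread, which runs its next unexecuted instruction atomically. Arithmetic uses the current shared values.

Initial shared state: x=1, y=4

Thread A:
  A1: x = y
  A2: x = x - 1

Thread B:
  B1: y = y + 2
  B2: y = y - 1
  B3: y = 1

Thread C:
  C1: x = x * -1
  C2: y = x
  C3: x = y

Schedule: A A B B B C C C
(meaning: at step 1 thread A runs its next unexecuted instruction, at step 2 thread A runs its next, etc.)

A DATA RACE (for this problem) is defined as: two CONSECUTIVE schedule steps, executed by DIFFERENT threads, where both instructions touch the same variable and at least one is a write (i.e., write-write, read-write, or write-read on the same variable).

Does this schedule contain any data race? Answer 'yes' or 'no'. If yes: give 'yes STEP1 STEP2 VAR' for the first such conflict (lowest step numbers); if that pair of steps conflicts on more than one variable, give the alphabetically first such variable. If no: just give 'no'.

Steps 1,2: same thread (A). No race.
Steps 2,3: A(r=x,w=x) vs B(r=y,w=y). No conflict.
Steps 3,4: same thread (B). No race.
Steps 4,5: same thread (B). No race.
Steps 5,6: B(r=-,w=y) vs C(r=x,w=x). No conflict.
Steps 6,7: same thread (C). No race.
Steps 7,8: same thread (C). No race.

Answer: no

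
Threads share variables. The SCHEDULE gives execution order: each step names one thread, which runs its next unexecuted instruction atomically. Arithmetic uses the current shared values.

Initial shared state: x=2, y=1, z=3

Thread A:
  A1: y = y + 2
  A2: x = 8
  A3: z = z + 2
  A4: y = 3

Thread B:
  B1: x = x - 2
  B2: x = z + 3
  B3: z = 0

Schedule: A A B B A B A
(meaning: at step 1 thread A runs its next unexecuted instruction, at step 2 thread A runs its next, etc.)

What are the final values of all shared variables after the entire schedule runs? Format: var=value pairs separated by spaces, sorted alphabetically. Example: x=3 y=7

Answer: x=6 y=3 z=0

Derivation:
Step 1: thread A executes A1 (y = y + 2). Shared: x=2 y=3 z=3. PCs: A@1 B@0
Step 2: thread A executes A2 (x = 8). Shared: x=8 y=3 z=3. PCs: A@2 B@0
Step 3: thread B executes B1 (x = x - 2). Shared: x=6 y=3 z=3. PCs: A@2 B@1
Step 4: thread B executes B2 (x = z + 3). Shared: x=6 y=3 z=3. PCs: A@2 B@2
Step 5: thread A executes A3 (z = z + 2). Shared: x=6 y=3 z=5. PCs: A@3 B@2
Step 6: thread B executes B3 (z = 0). Shared: x=6 y=3 z=0. PCs: A@3 B@3
Step 7: thread A executes A4 (y = 3). Shared: x=6 y=3 z=0. PCs: A@4 B@3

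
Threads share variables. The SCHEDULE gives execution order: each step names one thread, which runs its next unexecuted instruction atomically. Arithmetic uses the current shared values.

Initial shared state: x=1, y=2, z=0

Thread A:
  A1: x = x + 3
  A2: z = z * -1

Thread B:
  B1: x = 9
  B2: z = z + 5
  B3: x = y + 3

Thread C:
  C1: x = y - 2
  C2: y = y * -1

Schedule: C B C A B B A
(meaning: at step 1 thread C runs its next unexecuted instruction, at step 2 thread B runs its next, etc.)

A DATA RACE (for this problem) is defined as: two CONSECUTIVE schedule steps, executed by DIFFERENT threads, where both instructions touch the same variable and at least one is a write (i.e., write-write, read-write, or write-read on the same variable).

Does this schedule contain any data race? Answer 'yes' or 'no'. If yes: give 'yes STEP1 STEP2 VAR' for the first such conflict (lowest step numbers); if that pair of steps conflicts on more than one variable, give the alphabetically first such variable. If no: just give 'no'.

Answer: yes 1 2 x

Derivation:
Steps 1,2: C(x = y - 2) vs B(x = 9). RACE on x (W-W).
Steps 2,3: B(r=-,w=x) vs C(r=y,w=y). No conflict.
Steps 3,4: C(r=y,w=y) vs A(r=x,w=x). No conflict.
Steps 4,5: A(r=x,w=x) vs B(r=z,w=z). No conflict.
Steps 5,6: same thread (B). No race.
Steps 6,7: B(r=y,w=x) vs A(r=z,w=z). No conflict.
First conflict at steps 1,2.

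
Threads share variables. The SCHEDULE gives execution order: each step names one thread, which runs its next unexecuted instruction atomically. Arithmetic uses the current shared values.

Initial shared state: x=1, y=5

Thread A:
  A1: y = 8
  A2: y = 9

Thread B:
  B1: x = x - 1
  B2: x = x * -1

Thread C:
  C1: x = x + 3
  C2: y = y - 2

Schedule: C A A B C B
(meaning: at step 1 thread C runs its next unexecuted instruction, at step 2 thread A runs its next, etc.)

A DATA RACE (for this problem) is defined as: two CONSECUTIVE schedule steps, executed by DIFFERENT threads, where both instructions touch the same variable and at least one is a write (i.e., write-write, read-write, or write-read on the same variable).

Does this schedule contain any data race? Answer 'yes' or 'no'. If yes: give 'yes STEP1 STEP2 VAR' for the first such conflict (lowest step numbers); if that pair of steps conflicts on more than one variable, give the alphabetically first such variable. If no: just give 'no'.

Answer: no

Derivation:
Steps 1,2: C(r=x,w=x) vs A(r=-,w=y). No conflict.
Steps 2,3: same thread (A). No race.
Steps 3,4: A(r=-,w=y) vs B(r=x,w=x). No conflict.
Steps 4,5: B(r=x,w=x) vs C(r=y,w=y). No conflict.
Steps 5,6: C(r=y,w=y) vs B(r=x,w=x). No conflict.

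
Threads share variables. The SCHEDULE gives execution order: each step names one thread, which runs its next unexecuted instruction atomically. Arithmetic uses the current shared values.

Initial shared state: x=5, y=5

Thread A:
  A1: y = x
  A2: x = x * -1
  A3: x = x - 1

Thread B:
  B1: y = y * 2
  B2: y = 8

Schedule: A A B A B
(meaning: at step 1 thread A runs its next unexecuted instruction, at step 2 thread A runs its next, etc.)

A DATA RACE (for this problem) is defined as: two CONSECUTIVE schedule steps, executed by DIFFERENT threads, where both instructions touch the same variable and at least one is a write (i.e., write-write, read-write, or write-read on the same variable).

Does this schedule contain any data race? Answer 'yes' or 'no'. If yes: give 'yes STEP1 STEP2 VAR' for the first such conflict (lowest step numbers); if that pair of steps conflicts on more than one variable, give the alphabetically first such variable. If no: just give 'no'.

Answer: no

Derivation:
Steps 1,2: same thread (A). No race.
Steps 2,3: A(r=x,w=x) vs B(r=y,w=y). No conflict.
Steps 3,4: B(r=y,w=y) vs A(r=x,w=x). No conflict.
Steps 4,5: A(r=x,w=x) vs B(r=-,w=y). No conflict.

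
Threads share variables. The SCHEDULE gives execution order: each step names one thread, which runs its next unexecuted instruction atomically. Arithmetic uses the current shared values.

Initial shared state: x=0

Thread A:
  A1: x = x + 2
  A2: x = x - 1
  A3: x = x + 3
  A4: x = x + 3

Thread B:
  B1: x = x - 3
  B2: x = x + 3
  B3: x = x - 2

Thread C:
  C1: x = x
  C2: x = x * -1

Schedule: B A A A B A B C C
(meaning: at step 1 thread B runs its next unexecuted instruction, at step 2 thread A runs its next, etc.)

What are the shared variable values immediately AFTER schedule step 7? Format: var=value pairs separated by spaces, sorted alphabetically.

Answer: x=5

Derivation:
Step 1: thread B executes B1 (x = x - 3). Shared: x=-3. PCs: A@0 B@1 C@0
Step 2: thread A executes A1 (x = x + 2). Shared: x=-1. PCs: A@1 B@1 C@0
Step 3: thread A executes A2 (x = x - 1). Shared: x=-2. PCs: A@2 B@1 C@0
Step 4: thread A executes A3 (x = x + 3). Shared: x=1. PCs: A@3 B@1 C@0
Step 5: thread B executes B2 (x = x + 3). Shared: x=4. PCs: A@3 B@2 C@0
Step 6: thread A executes A4 (x = x + 3). Shared: x=7. PCs: A@4 B@2 C@0
Step 7: thread B executes B3 (x = x - 2). Shared: x=5. PCs: A@4 B@3 C@0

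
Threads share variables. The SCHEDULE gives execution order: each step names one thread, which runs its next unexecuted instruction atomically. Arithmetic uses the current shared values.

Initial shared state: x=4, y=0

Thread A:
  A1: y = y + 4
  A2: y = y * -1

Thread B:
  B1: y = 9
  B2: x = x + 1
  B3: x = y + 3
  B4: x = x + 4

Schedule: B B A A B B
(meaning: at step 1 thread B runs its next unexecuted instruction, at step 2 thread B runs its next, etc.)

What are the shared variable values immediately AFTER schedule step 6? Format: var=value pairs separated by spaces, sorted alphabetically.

Answer: x=-6 y=-13

Derivation:
Step 1: thread B executes B1 (y = 9). Shared: x=4 y=9. PCs: A@0 B@1
Step 2: thread B executes B2 (x = x + 1). Shared: x=5 y=9. PCs: A@0 B@2
Step 3: thread A executes A1 (y = y + 4). Shared: x=5 y=13. PCs: A@1 B@2
Step 4: thread A executes A2 (y = y * -1). Shared: x=5 y=-13. PCs: A@2 B@2
Step 5: thread B executes B3 (x = y + 3). Shared: x=-10 y=-13. PCs: A@2 B@3
Step 6: thread B executes B4 (x = x + 4). Shared: x=-6 y=-13. PCs: A@2 B@4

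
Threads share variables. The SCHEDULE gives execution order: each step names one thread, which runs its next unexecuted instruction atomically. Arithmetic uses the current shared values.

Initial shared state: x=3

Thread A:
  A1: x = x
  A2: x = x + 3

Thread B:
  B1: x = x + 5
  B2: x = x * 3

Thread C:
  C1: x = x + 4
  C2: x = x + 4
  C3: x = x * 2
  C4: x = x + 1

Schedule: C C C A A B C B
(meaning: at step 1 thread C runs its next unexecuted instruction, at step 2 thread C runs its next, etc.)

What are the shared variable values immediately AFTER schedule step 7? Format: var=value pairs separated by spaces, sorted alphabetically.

Step 1: thread C executes C1 (x = x + 4). Shared: x=7. PCs: A@0 B@0 C@1
Step 2: thread C executes C2 (x = x + 4). Shared: x=11. PCs: A@0 B@0 C@2
Step 3: thread C executes C3 (x = x * 2). Shared: x=22. PCs: A@0 B@0 C@3
Step 4: thread A executes A1 (x = x). Shared: x=22. PCs: A@1 B@0 C@3
Step 5: thread A executes A2 (x = x + 3). Shared: x=25. PCs: A@2 B@0 C@3
Step 6: thread B executes B1 (x = x + 5). Shared: x=30. PCs: A@2 B@1 C@3
Step 7: thread C executes C4 (x = x + 1). Shared: x=31. PCs: A@2 B@1 C@4

Answer: x=31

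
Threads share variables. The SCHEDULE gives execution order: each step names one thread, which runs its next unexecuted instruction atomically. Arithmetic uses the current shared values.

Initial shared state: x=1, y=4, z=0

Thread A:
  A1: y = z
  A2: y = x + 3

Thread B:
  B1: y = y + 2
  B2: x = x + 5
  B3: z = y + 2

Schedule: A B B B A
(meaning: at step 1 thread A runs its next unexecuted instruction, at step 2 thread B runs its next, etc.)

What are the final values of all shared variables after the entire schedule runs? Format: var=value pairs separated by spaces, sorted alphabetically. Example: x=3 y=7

Step 1: thread A executes A1 (y = z). Shared: x=1 y=0 z=0. PCs: A@1 B@0
Step 2: thread B executes B1 (y = y + 2). Shared: x=1 y=2 z=0. PCs: A@1 B@1
Step 3: thread B executes B2 (x = x + 5). Shared: x=6 y=2 z=0. PCs: A@1 B@2
Step 4: thread B executes B3 (z = y + 2). Shared: x=6 y=2 z=4. PCs: A@1 B@3
Step 5: thread A executes A2 (y = x + 3). Shared: x=6 y=9 z=4. PCs: A@2 B@3

Answer: x=6 y=9 z=4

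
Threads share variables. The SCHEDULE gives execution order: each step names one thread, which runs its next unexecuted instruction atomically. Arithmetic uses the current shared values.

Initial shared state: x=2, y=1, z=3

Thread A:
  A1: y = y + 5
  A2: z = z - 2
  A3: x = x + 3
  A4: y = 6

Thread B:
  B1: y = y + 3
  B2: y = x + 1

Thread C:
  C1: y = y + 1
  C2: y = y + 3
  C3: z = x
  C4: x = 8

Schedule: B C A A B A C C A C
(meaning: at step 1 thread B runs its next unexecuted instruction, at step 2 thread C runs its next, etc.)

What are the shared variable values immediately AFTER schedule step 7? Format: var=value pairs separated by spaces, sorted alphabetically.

Answer: x=5 y=6 z=1

Derivation:
Step 1: thread B executes B1 (y = y + 3). Shared: x=2 y=4 z=3. PCs: A@0 B@1 C@0
Step 2: thread C executes C1 (y = y + 1). Shared: x=2 y=5 z=3. PCs: A@0 B@1 C@1
Step 3: thread A executes A1 (y = y + 5). Shared: x=2 y=10 z=3. PCs: A@1 B@1 C@1
Step 4: thread A executes A2 (z = z - 2). Shared: x=2 y=10 z=1. PCs: A@2 B@1 C@1
Step 5: thread B executes B2 (y = x + 1). Shared: x=2 y=3 z=1. PCs: A@2 B@2 C@1
Step 6: thread A executes A3 (x = x + 3). Shared: x=5 y=3 z=1. PCs: A@3 B@2 C@1
Step 7: thread C executes C2 (y = y + 3). Shared: x=5 y=6 z=1. PCs: A@3 B@2 C@2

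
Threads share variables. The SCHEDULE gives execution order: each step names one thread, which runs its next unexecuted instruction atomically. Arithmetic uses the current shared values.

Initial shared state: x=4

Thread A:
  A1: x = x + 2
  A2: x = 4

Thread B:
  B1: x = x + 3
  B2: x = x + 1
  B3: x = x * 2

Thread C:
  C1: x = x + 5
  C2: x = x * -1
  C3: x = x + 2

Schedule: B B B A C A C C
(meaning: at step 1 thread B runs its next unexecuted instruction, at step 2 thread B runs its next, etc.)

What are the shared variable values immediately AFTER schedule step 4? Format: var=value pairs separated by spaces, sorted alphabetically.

Step 1: thread B executes B1 (x = x + 3). Shared: x=7. PCs: A@0 B@1 C@0
Step 2: thread B executes B2 (x = x + 1). Shared: x=8. PCs: A@0 B@2 C@0
Step 3: thread B executes B3 (x = x * 2). Shared: x=16. PCs: A@0 B@3 C@0
Step 4: thread A executes A1 (x = x + 2). Shared: x=18. PCs: A@1 B@3 C@0

Answer: x=18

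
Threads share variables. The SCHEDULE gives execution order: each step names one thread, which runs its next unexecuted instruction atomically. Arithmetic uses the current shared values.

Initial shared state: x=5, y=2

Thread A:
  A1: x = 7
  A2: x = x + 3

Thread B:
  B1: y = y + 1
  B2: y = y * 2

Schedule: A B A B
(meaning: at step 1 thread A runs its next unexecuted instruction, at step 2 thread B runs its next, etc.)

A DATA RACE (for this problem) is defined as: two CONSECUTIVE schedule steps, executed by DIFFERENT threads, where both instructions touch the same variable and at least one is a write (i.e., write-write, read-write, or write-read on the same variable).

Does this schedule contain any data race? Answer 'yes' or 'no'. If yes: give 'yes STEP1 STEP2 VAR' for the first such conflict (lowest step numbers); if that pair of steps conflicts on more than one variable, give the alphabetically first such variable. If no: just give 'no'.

Answer: no

Derivation:
Steps 1,2: A(r=-,w=x) vs B(r=y,w=y). No conflict.
Steps 2,3: B(r=y,w=y) vs A(r=x,w=x). No conflict.
Steps 3,4: A(r=x,w=x) vs B(r=y,w=y). No conflict.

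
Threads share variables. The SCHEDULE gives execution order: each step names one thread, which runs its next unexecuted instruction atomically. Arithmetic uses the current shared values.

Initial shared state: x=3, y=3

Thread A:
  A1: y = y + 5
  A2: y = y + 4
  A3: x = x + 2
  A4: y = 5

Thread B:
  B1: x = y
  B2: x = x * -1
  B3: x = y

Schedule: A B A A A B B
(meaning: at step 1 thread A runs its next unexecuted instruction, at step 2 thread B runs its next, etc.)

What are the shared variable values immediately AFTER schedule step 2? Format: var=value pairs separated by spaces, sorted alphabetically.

Step 1: thread A executes A1 (y = y + 5). Shared: x=3 y=8. PCs: A@1 B@0
Step 2: thread B executes B1 (x = y). Shared: x=8 y=8. PCs: A@1 B@1

Answer: x=8 y=8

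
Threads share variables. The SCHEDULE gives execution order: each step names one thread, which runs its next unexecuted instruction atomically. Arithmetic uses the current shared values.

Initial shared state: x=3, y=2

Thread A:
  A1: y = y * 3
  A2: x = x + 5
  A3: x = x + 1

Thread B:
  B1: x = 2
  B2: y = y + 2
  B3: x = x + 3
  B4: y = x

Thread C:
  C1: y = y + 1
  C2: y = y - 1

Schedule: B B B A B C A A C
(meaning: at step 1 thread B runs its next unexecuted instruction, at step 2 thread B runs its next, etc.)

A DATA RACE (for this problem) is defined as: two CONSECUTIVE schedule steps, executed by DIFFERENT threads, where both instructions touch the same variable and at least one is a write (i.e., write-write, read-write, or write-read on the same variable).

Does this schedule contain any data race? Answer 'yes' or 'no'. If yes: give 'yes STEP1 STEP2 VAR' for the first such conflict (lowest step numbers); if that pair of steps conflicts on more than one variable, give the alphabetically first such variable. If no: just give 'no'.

Answer: yes 4 5 y

Derivation:
Steps 1,2: same thread (B). No race.
Steps 2,3: same thread (B). No race.
Steps 3,4: B(r=x,w=x) vs A(r=y,w=y). No conflict.
Steps 4,5: A(y = y * 3) vs B(y = x). RACE on y (W-W).
Steps 5,6: B(y = x) vs C(y = y + 1). RACE on y (W-W).
Steps 6,7: C(r=y,w=y) vs A(r=x,w=x). No conflict.
Steps 7,8: same thread (A). No race.
Steps 8,9: A(r=x,w=x) vs C(r=y,w=y). No conflict.
First conflict at steps 4,5.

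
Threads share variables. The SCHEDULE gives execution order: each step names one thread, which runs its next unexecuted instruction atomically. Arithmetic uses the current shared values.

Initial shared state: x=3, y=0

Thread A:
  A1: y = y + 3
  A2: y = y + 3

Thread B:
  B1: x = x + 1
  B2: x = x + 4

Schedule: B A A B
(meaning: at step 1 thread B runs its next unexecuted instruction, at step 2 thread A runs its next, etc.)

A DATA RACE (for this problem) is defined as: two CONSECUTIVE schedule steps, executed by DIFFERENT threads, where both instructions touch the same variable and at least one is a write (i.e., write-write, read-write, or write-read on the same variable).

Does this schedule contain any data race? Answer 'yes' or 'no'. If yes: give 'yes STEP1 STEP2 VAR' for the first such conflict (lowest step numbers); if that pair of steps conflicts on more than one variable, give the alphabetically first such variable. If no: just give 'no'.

Steps 1,2: B(r=x,w=x) vs A(r=y,w=y). No conflict.
Steps 2,3: same thread (A). No race.
Steps 3,4: A(r=y,w=y) vs B(r=x,w=x). No conflict.

Answer: no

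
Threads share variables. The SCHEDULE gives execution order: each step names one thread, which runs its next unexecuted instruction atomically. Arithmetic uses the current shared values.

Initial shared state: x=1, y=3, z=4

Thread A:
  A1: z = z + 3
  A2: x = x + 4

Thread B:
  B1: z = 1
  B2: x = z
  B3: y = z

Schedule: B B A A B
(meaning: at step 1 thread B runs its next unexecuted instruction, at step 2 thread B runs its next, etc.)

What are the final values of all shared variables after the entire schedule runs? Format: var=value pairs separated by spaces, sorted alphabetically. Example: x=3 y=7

Answer: x=5 y=4 z=4

Derivation:
Step 1: thread B executes B1 (z = 1). Shared: x=1 y=3 z=1. PCs: A@0 B@1
Step 2: thread B executes B2 (x = z). Shared: x=1 y=3 z=1. PCs: A@0 B@2
Step 3: thread A executes A1 (z = z + 3). Shared: x=1 y=3 z=4. PCs: A@1 B@2
Step 4: thread A executes A2 (x = x + 4). Shared: x=5 y=3 z=4. PCs: A@2 B@2
Step 5: thread B executes B3 (y = z). Shared: x=5 y=4 z=4. PCs: A@2 B@3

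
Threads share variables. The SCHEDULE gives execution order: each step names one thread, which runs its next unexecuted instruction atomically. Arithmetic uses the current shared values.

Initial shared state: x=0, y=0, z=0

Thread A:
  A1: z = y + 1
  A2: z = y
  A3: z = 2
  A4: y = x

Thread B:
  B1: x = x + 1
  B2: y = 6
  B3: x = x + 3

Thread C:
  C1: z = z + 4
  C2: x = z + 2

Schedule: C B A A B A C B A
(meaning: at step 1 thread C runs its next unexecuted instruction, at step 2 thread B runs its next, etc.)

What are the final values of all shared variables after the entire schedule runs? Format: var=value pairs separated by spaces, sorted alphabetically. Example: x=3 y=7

Answer: x=7 y=7 z=2

Derivation:
Step 1: thread C executes C1 (z = z + 4). Shared: x=0 y=0 z=4. PCs: A@0 B@0 C@1
Step 2: thread B executes B1 (x = x + 1). Shared: x=1 y=0 z=4. PCs: A@0 B@1 C@1
Step 3: thread A executes A1 (z = y + 1). Shared: x=1 y=0 z=1. PCs: A@1 B@1 C@1
Step 4: thread A executes A2 (z = y). Shared: x=1 y=0 z=0. PCs: A@2 B@1 C@1
Step 5: thread B executes B2 (y = 6). Shared: x=1 y=6 z=0. PCs: A@2 B@2 C@1
Step 6: thread A executes A3 (z = 2). Shared: x=1 y=6 z=2. PCs: A@3 B@2 C@1
Step 7: thread C executes C2 (x = z + 2). Shared: x=4 y=6 z=2. PCs: A@3 B@2 C@2
Step 8: thread B executes B3 (x = x + 3). Shared: x=7 y=6 z=2. PCs: A@3 B@3 C@2
Step 9: thread A executes A4 (y = x). Shared: x=7 y=7 z=2. PCs: A@4 B@3 C@2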